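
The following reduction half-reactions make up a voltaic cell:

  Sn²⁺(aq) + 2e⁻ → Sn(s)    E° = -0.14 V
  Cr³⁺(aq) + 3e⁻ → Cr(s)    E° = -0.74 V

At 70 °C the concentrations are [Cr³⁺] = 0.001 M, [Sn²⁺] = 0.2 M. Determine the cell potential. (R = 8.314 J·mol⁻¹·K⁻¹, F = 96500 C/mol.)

0.644 V

The Sn²⁺/Sn couple has the higher reduction potential and acts as the cathode, so E°_cell = -0.14 − (-0.74) = 0.60 V.
Balancing electrons gives n = 6; the reaction quotient is Q = [Cr³⁺]^2/[Sn²⁺]^3 = 1.25 × 10^-4.
E = E° − (RT/nF) ln Q = 0.60 − (8.314×343)/(6×96500) × (-8.987) = 0.600 + 0.044 = 0.644 V.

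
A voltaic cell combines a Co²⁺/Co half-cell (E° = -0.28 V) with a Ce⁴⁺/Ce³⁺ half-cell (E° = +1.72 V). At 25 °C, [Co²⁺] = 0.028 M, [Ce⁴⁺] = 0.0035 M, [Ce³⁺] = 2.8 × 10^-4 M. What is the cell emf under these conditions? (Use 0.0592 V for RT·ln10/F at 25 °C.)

The Ce⁴⁺/Ce³⁺ couple has the higher reduction potential and acts as the cathode, so E°_cell = +1.72 − (-0.28) = 2.00 V.
Balancing electrons gives n = 2; the reaction quotient is Q = [Co²⁺]·[Ce³⁺]^2/[Ce⁴⁺]^2 = 1.79 × 10^-4.
At 25 °C, E = E° − (0.0592/n) log Q = 2.00 − (0.0592/2)(-3.747) = 2.000 + 0.111 = 2.111 V.

2.11 V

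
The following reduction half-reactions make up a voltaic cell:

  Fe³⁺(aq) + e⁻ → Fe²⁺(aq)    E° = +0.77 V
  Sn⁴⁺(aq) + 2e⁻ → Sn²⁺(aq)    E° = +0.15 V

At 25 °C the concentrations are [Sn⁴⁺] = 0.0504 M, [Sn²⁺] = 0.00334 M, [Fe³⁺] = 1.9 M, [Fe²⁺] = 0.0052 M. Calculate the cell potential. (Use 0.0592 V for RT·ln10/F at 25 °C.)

The Fe³⁺/Fe²⁺ couple has the higher reduction potential and acts as the cathode, so E°_cell = +0.77 − (+0.15) = 0.62 V.
Balancing electrons gives n = 2; the reaction quotient is Q = [Sn⁴⁺]·[Fe²⁺]^2/([Sn²⁺]·[Fe³⁺]^2) = 1.13 × 10^-4.
At 25 °C, E = E° − (0.0592/n) log Q = 0.62 − (0.0592/2)(-3.947) = 0.620 + 0.117 = 0.737 V.

0.737 V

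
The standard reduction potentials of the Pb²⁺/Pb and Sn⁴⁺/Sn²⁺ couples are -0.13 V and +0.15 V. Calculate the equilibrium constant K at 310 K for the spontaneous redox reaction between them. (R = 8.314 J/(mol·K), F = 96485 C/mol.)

1.3 × 10^9

E°_cell = +0.15 − (-0.13) = 0.28 V, with n = 2 electrons transferred.
At equilibrium E = 0, so the Nernst equation gives ln K = nFE°/RT = (2)(96485)(0.28)/((8.314)(310)) = 20.96.
K = e^20.96 = 1.3 × 10^9.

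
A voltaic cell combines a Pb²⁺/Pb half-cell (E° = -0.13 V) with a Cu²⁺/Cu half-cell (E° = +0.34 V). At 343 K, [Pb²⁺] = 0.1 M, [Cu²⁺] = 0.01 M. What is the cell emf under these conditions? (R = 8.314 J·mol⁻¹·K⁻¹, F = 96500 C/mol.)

The Cu²⁺/Cu couple has the higher reduction potential and acts as the cathode, so E°_cell = +0.34 − (-0.13) = 0.47 V.
Balancing electrons gives n = 2; the reaction quotient is Q = [Pb²⁺]/[Cu²⁺] = 10.0.
E = E° − (RT/nF) ln Q = 0.47 − (8.314×343)/(2×96500) × (2.303) = 0.470 − 0.034 = 0.436 V.

0.436 V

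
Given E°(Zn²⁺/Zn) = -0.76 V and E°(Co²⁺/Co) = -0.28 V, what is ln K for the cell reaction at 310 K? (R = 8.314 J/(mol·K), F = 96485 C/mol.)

E°_cell = -0.28 − (-0.76) = 0.48 V, with n = 2 electrons transferred.
At equilibrium E = 0, so the Nernst equation gives ln K = nFE°/RT = (2)(96485)(0.48)/((8.314)(310)) = 35.94.

ln K = 35.9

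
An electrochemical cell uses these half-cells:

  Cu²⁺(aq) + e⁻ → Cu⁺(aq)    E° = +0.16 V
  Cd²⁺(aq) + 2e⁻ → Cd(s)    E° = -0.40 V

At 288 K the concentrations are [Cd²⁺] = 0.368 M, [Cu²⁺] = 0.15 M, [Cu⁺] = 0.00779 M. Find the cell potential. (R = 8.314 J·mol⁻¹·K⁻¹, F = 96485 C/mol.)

0.646 V

The Cu²⁺/Cu⁺ couple has the higher reduction potential and acts as the cathode, so E°_cell = +0.16 − (-0.40) = 0.56 V.
Balancing electrons gives n = 2; the reaction quotient is Q = [Cd²⁺]·[Cu⁺]^2/[Cu²⁺]^2 = 9.93 × 10^-4.
E = E° − (RT/nF) ln Q = 0.56 − (8.314×288)/(2×96485) × (-6.915) = 0.560 + 0.086 = 0.646 V.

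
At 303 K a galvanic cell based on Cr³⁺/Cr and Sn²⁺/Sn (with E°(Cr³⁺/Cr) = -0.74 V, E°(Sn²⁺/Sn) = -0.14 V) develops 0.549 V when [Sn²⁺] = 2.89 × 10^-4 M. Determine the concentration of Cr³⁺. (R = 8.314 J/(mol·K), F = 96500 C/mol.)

0.0017 M

From the Nernst equation, ln Q = nF(E° − E)/RT = 6×96500×(0.60 − 0.549)/(8.314×303) = 11.722, so Q = 1.23 × 10^5.
With Q = [Cr³⁺]^2/[Sn²⁺]^3 and the known concentrations, [Cr³⁺]^2 in the numerator gives [Cr³⁺] = 0.0017 M.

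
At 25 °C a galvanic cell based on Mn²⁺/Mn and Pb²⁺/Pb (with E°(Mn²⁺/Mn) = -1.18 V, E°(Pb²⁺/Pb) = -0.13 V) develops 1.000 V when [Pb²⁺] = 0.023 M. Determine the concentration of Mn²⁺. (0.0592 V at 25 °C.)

1.1 M

From the Nernst equation, log Q = n(E° − E)/0.0592 = 2(1.05 − 1.000)/0.0592 = 1.689, so Q = 48.9.
With Q = [Mn²⁺]/[Pb²⁺] and the known concentrations, [Mn²⁺] in the numerator gives [Mn²⁺] = 1.1 M.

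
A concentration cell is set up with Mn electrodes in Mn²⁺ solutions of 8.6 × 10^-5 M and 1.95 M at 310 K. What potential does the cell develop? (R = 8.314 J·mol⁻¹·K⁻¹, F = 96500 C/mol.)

Both half-cells are Mn²⁺/Mn, so E°_cell = 0. The concentrated side is the cathode; the cell reaction moves Mn²⁺ from high to low concentration with n = 2.
Q = [Mn²⁺]_dilute/[Mn²⁺]_conc = 8.6 × 10^-5/1.95 = 4.41 × 10^-5.
E = 0 − (RT/nF) ln Q = −((8.314×310)/(2×96500))(-10.029) = 0.1339 V.

0.13 V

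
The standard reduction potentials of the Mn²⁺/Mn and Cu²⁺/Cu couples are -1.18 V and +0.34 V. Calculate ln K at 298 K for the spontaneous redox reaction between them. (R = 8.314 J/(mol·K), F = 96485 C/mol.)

ln K = 118.4

E°_cell = +0.34 − (-1.18) = 1.52 V, with n = 2 electrons transferred.
At equilibrium E = 0, so the Nernst equation gives ln K = nFE°/RT = (2)(96485)(1.52)/((8.314)(298)) = 118.39.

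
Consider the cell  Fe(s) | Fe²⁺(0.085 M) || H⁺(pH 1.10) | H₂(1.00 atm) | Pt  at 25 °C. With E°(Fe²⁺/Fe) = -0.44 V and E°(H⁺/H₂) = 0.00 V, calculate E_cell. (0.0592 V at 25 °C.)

0.41 V

The hydrogen couple is the cathode, so E°_cell = 0.44 V; n = 2.
[H⁺] = 10^(−1.10) = 0.079 M, and Q = [Fe²⁺]·P(H₂) / [H⁺]^2 = 13.5.
E = E° − (0.0592/2) log Q = 0.44 − (0.0592/2)(1.129) = 0.407 V.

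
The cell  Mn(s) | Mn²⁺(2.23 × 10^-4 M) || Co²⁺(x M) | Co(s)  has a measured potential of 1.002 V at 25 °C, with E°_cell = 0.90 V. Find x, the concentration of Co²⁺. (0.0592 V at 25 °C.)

From the Nernst equation, log Q = n(E° − E)/0.0592 = 2(0.90 − 1.002)/0.0592 = -3.446, so Q = 3.58 × 10^-4.
With Q = [Mn²⁺]/[Co²⁺] and the known concentrations, [Co²⁺] in the denominator gives [Co²⁺] = 0.62 M.

0.62 M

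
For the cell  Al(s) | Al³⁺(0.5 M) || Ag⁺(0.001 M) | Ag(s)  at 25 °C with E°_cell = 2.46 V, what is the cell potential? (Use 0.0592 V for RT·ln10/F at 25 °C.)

2.29 V

Balancing electrons gives n = 3; the reaction quotient is Q = [Al³⁺]/[Ag⁺]^3 = 5 × 10^8.
At 25 °C, E = E° − (0.0592/n) log Q = 2.46 − (0.0592/3)(8.699) = 2.460 − 0.172 = 2.288 V.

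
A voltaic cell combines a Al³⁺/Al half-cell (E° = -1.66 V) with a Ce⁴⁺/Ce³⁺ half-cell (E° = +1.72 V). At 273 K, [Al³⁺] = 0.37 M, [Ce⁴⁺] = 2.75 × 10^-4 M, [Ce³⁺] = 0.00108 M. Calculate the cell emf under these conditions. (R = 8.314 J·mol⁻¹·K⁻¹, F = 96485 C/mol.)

The Ce⁴⁺/Ce³⁺ couple has the higher reduction potential and acts as the cathode, so E°_cell = +1.72 − (-1.66) = 3.38 V.
Balancing electrons gives n = 3; the reaction quotient is Q = [Al³⁺]·[Ce³⁺]^3/[Ce⁴⁺]^3 = 22.4.
E = E° − (RT/nF) ln Q = 3.38 − (8.314×273)/(3×96485) × (3.110) = 3.380 − 0.024 = 3.356 V.

3.36 V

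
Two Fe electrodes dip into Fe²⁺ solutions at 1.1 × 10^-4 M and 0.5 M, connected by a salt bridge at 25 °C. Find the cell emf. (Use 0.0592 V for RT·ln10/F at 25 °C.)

Both half-cells are Fe²⁺/Fe, so E°_cell = 0. The concentrated side is the cathode; the cell reaction moves Fe²⁺ from high to low concentration with n = 2.
Q = [Fe²⁺]_dilute/[Fe²⁺]_conc = 1.1 × 10^-4/0.5 = 2.2 × 10^-4.
E = 0 − (0.0592/2) log Q = −(0.0592/2)(-3.658) = 0.1083 V.

0.11 V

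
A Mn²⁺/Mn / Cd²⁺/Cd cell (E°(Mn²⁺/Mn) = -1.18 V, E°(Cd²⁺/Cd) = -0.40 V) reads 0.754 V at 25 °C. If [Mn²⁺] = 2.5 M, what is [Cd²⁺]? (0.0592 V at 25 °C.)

0.33 M

From the Nernst equation, log Q = n(E° − E)/0.0592 = 2(0.78 − 0.754)/0.0592 = 0.878, so Q = 7.56.
With Q = [Mn²⁺]/[Cd²⁺] and the known concentrations, [Cd²⁺] in the denominator gives [Cd²⁺] = 0.33 M.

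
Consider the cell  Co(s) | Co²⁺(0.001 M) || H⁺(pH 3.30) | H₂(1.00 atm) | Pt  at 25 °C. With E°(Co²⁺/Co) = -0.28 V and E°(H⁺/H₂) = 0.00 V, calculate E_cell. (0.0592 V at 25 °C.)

The hydrogen couple is the cathode, so E°_cell = 0.28 V; n = 2.
[H⁺] = 10^(−3.30) = 5 × 10^-4 M, and Q = [Co²⁺]·P(H₂) / [H⁺]^2 = 3980.
E = E° − (0.0592/2) log Q = 0.28 − (0.0592/2)(3.600) = 0.173 V.

0.17 V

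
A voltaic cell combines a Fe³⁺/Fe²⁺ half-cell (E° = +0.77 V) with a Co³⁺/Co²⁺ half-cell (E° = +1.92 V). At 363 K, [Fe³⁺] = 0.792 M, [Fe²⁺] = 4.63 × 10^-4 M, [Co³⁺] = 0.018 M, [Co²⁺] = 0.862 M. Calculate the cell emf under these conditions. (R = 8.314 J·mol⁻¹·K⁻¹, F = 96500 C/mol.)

The Co³⁺/Co²⁺ couple has the higher reduction potential and acts as the cathode, so E°_cell = +1.92 − (+0.77) = 1.15 V.
Balancing electrons gives n = 1; the reaction quotient is Q = [Fe³⁺]·[Co²⁺]/([Fe²⁺]·[Co³⁺]) = 8.19 × 10^4.
E = E° − (RT/nF) ln Q = 1.15 − (8.314×363)/(1×96500) × (11.313) = 1.150 − 0.354 = 0.796 V.

0.796 V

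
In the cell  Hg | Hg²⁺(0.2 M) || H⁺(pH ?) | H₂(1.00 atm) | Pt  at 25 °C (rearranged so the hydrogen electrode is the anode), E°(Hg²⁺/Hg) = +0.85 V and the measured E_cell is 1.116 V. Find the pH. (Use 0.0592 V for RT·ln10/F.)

E°_cell = 0.85 V and n = 2.
log Q = n(E° − E)/0.0592 = 2×(0.85 − 1.116)/0.0592 = -8.986.
With Q = [H⁺]^2 / ([Hg²⁺]·P(H₂)), solving for [H⁺] gives log[H⁺] = -4.843, so pH = 4.84.

pH = 4.84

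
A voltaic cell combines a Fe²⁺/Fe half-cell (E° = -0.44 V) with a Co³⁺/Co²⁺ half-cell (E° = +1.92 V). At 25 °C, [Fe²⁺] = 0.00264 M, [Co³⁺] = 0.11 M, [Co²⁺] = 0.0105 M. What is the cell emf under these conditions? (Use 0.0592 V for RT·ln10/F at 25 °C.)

2.50 V

The Co³⁺/Co²⁺ couple has the higher reduction potential and acts as the cathode, so E°_cell = +1.92 − (-0.44) = 2.36 V.
Balancing electrons gives n = 2; the reaction quotient is Q = [Fe²⁺]·[Co²⁺]^2/[Co³⁺]^2 = 2.41 × 10^-5.
At 25 °C, E = E° − (0.0592/n) log Q = 2.36 − (0.0592/2)(-4.619) = 2.360 + 0.137 = 2.497 V.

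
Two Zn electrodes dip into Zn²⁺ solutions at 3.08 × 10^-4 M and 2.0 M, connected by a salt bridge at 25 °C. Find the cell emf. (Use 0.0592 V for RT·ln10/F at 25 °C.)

0.11 V

Both half-cells are Zn²⁺/Zn, so E°_cell = 0. The concentrated side is the cathode; the cell reaction moves Zn²⁺ from high to low concentration with n = 2.
Q = [Zn²⁺]_dilute/[Zn²⁺]_conc = 3.08 × 10^-4/2.0 = 1.54 × 10^-4.
E = 0 − (0.0592/2) log Q = −(0.0592/2)(-3.812) = 0.1128 V.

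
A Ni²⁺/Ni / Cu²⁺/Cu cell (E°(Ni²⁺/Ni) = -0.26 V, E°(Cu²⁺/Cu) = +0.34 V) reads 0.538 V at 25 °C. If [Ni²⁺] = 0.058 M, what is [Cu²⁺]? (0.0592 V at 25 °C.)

4.7 × 10^-4 M

From the Nernst equation, log Q = n(E° − E)/0.0592 = 2(0.60 − 0.538)/0.0592 = 2.095, so Q = 124.
With Q = [Ni²⁺]/[Cu²⁺] and the known concentrations, [Cu²⁺] in the denominator gives [Cu²⁺] = 4.7 × 10^-4 M.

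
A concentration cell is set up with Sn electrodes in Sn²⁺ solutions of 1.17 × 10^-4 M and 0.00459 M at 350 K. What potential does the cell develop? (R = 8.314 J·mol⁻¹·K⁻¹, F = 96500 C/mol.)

0.055 V

Both half-cells are Sn²⁺/Sn, so E°_cell = 0. The concentrated side is the cathode; the cell reaction moves Sn²⁺ from high to low concentration with n = 2.
Q = [Sn²⁺]_dilute/[Sn²⁺]_conc = 1.17 × 10^-4/0.00459 = 0.0255.
E = 0 − (RT/nF) ln Q = −((8.314×350)/(2×96500))(-3.669) = 0.0553 V.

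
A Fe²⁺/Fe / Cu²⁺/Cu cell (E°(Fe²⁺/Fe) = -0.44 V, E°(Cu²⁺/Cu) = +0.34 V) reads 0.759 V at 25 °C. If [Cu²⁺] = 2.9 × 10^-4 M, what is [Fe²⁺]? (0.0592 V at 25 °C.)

From the Nernst equation, log Q = n(E° − E)/0.0592 = 2(0.78 − 0.759)/0.0592 = 0.709, so Q = 5.12.
With Q = [Fe²⁺]/[Cu²⁺] and the known concentrations, [Fe²⁺] in the numerator gives [Fe²⁺] = 0.0015 M.

0.0015 M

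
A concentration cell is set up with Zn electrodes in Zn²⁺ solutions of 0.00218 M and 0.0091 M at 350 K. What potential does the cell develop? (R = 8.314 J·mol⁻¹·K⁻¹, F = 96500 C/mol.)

Both half-cells are Zn²⁺/Zn, so E°_cell = 0. The concentrated side is the cathode; the cell reaction moves Zn²⁺ from high to low concentration with n = 2.
Q = [Zn²⁺]_dilute/[Zn²⁺]_conc = 0.00218/0.0091 = 0.240.
E = 0 − (RT/nF) ln Q = −((8.314×350)/(2×96500))(-1.429) = 0.0215 V.

0.022 V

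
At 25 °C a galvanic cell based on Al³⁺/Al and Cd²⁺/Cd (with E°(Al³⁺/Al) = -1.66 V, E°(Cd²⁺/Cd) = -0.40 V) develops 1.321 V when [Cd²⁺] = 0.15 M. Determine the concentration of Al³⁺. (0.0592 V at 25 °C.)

4.7 × 10^-5 M

From the Nernst equation, log Q = n(E° − E)/0.0592 = 6(1.26 − 1.321)/0.0592 = -6.182, so Q = 6.57 × 10^-7.
With Q = [Al³⁺]^2/[Cd²⁺]^3 and the known concentrations, [Al³⁺]^2 in the numerator gives [Al³⁺] = 4.7 × 10^-5 M.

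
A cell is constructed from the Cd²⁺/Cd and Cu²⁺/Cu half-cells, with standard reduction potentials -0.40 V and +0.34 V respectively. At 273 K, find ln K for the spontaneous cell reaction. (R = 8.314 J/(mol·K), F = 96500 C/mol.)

E°_cell = +0.34 − (-0.40) = 0.74 V, with n = 2 electrons transferred.
At equilibrium E = 0, so the Nernst equation gives ln K = nFE°/RT = (2)(96500)(0.74)/((8.314)(273)) = 62.92.

ln K = 62.9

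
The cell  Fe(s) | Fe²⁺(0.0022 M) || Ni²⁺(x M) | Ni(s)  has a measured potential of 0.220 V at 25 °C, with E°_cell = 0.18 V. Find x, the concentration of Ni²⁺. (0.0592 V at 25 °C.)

0.049 M

From the Nernst equation, log Q = n(E° − E)/0.0592 = 2(0.18 − 0.220)/0.0592 = -1.351, so Q = 0.0445.
With Q = [Fe²⁺]/[Ni²⁺] and the known concentrations, [Ni²⁺] in the denominator gives [Ni²⁺] = 0.049 M.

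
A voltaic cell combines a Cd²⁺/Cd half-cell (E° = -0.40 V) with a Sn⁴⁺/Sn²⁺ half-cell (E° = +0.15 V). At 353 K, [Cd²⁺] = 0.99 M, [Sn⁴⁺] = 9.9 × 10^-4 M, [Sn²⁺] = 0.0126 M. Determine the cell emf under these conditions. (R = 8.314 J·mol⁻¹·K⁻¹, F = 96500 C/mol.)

The Sn⁴⁺/Sn²⁺ couple has the higher reduction potential and acts as the cathode, so E°_cell = +0.15 − (-0.40) = 0.55 V.
Balancing electrons gives n = 2; the reaction quotient is Q = [Cd²⁺]·[Sn²⁺]/[Sn⁴⁺] = 12.6.
E = E° − (RT/nF) ln Q = 0.55 − (8.314×353)/(2×96500) × (2.534) = 0.550 − 0.039 = 0.511 V.

0.511 V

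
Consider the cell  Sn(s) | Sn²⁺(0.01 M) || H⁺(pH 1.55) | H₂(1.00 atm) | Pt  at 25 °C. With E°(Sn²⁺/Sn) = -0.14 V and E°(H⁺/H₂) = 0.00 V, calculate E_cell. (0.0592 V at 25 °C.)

0.11 V

The hydrogen couple is the cathode, so E°_cell = 0.14 V; n = 2.
[H⁺] = 10^(−1.55) = 0.028 M, and Q = [Sn²⁺]·P(H₂) / [H⁺]^2 = 12.6.
E = E° − (0.0592/2) log Q = 0.14 − (0.0592/2)(1.100) = 0.107 V.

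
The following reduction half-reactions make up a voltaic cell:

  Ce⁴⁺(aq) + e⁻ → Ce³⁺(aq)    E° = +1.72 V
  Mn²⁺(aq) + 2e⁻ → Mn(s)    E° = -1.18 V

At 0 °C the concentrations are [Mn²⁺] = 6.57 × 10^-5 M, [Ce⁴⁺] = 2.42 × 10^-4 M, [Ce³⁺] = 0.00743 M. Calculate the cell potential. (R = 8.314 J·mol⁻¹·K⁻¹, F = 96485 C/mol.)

The Ce⁴⁺/Ce³⁺ couple has the higher reduction potential and acts as the cathode, so E°_cell = +1.72 − (-1.18) = 2.90 V.
Balancing electrons gives n = 2; the reaction quotient is Q = [Mn²⁺]·[Ce³⁺]^2/[Ce⁴⁺]^2 = 0.0619.
E = E° − (RT/nF) ln Q = 2.90 − (8.314×273)/(2×96485) × (-2.782) = 2.900 + 0.033 = 2.933 V.

2.93 V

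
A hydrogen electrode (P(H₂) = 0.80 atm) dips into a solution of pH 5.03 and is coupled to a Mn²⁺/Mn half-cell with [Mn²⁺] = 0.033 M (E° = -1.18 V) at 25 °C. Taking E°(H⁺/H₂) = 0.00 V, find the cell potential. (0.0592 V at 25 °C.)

0.93 V

The hydrogen couple is the cathode, so E°_cell = 1.18 V; n = 2.
[H⁺] = 10^(−5.03) = 9.3 × 10^-6 M, and Q = [Mn²⁺]·P(H₂) / [H⁺]^2 = 3.03 × 10^8.
E = E° − (0.0592/2) log Q = 1.18 − (0.0592/2)(8.482) = 0.929 V.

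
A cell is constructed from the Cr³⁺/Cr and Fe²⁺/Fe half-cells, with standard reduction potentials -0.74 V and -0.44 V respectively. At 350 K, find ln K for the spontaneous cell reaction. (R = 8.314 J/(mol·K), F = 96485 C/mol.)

ln K = 59.7

E°_cell = -0.44 − (-0.74) = 0.30 V, with n = 6 electrons transferred.
At equilibrium E = 0, so the Nernst equation gives ln K = nFE°/RT = (6)(96485)(0.30)/((8.314)(350)) = 59.68.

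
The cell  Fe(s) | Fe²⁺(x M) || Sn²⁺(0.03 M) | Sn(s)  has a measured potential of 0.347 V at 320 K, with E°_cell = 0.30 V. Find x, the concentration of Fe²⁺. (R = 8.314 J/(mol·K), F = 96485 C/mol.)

From the Nernst equation, ln Q = nF(E° − E)/RT = 2×96485×(0.30 − 0.347)/(8.314×320) = -3.409, so Q = 0.0331.
With Q = [Fe²⁺]/[Sn²⁺] and the known concentrations, [Fe²⁺] in the numerator gives [Fe²⁺] = 9.9 × 10^-4 M.

9.9 × 10^-4 M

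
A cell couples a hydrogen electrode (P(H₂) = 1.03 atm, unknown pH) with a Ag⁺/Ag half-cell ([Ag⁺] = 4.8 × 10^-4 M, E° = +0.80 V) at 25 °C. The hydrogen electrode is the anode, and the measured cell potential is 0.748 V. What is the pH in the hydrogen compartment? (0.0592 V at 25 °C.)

E°_cell = 0.80 V and n = 2.
log Q = n(E° − E)/0.0592 = 2×(0.80 − 0.748)/0.0592 = 1.757.
With Q = [H⁺]^2 / ([Ag⁺]^2·P(H₂)), solving for [H⁺] gives log[H⁺] = -2.434, so pH = 2.43.

pH = 2.43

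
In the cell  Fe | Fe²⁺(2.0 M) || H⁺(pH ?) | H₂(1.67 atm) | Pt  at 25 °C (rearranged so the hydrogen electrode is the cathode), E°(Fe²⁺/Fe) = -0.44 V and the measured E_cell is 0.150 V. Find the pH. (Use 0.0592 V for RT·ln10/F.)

E°_cell = 0.44 V and n = 2.
log Q = n(E° − E)/0.0592 = 2×(0.44 − 0.150)/0.0592 = 9.797.
With Q = [Fe²⁺]·P(H₂) / [H⁺]^2, solving for [H⁺] gives log[H⁺] = -4.637, so pH = 4.64.

pH = 4.64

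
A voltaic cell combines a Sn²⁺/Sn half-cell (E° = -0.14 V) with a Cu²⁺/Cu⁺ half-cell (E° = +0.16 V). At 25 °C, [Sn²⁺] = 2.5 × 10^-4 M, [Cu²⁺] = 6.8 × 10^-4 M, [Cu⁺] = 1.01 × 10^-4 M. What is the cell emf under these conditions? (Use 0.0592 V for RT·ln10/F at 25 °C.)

The Cu²⁺/Cu⁺ couple has the higher reduction potential and acts as the cathode, so E°_cell = +0.16 − (-0.14) = 0.30 V.
Balancing electrons gives n = 2; the reaction quotient is Q = [Sn²⁺]·[Cu⁺]^2/[Cu²⁺]^2 = 5.52 × 10^-6.
At 25 °C, E = E° − (0.0592/n) log Q = 0.30 − (0.0592/2)(-5.258) = 0.300 + 0.156 = 0.456 V.

0.456 V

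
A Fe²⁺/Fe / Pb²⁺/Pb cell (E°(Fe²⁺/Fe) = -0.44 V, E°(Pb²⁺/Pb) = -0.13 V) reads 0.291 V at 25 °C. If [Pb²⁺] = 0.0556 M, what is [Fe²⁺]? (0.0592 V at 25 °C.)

0.24 M

From the Nernst equation, log Q = n(E° − E)/0.0592 = 2(0.31 − 0.291)/0.0592 = 0.642, so Q = 4.38.
With Q = [Fe²⁺]/[Pb²⁺] and the known concentrations, [Fe²⁺] in the numerator gives [Fe²⁺] = 0.24 M.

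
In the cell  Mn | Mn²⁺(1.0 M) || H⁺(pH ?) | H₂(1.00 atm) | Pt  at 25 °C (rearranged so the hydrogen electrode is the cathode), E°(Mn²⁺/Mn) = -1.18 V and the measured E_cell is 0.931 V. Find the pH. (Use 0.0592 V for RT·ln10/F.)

pH = 4.21

E°_cell = 1.18 V and n = 2.
log Q = n(E° − E)/0.0592 = 2×(1.18 − 0.931)/0.0592 = 8.412.
With Q = [Mn²⁺]·P(H₂) / [H⁺]^2, solving for [H⁺] gives log[H⁺] = -4.206, so pH = 4.21.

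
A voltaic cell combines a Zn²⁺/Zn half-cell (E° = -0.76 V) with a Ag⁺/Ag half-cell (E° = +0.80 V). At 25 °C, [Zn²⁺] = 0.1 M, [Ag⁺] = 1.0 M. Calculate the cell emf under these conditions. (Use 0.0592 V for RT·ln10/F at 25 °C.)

The Ag⁺/Ag couple has the higher reduction potential and acts as the cathode, so E°_cell = +0.80 − (-0.76) = 1.56 V.
Balancing electrons gives n = 2; the reaction quotient is Q = [Zn²⁺]/[Ag⁺]^2 = 0.100.
At 25 °C, E = E° − (0.0592/n) log Q = 1.56 − (0.0592/2)(-1.000) = 1.560 + 0.030 = 1.590 V.

1.59 V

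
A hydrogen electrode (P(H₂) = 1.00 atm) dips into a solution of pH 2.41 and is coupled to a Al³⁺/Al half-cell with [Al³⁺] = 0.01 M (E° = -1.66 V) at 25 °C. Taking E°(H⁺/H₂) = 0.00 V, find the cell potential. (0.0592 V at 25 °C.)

1.56 V

The hydrogen couple is the cathode, so E°_cell = 1.66 V; n = 6.
[H⁺] = 10^(−2.41) = 0.0039 M, and Q = [Al³⁺]^2·P(H₂)^3 / [H⁺]^6 = 2.88 × 10^10.
E = E° − (0.0592/6) log Q = 1.66 − (0.0592/6)(10.460) = 1.557 V.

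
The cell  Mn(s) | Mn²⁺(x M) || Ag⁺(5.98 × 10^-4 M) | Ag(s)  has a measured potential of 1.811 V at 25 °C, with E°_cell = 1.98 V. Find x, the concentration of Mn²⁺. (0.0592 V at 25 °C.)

0.18 M

From the Nernst equation, log Q = n(E° − E)/0.0592 = 2(1.98 − 1.811)/0.0592 = 5.709, so Q = 5.12 × 10^5.
With Q = [Mn²⁺]/[Ag⁺]^2 and the known concentrations, [Mn²⁺] in the numerator gives [Mn²⁺] = 0.18 M.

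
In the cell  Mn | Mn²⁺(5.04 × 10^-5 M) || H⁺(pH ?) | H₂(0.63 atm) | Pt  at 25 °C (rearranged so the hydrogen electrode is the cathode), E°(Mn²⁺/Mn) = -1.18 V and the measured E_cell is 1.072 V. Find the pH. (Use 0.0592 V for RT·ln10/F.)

pH = 4.07

E°_cell = 1.18 V and n = 2.
log Q = n(E° − E)/0.0592 = 2×(1.18 − 1.072)/0.0592 = 3.649.
With Q = [Mn²⁺]·P(H₂) / [H⁺]^2, solving for [H⁺] gives log[H⁺] = -4.073, so pH = 4.07.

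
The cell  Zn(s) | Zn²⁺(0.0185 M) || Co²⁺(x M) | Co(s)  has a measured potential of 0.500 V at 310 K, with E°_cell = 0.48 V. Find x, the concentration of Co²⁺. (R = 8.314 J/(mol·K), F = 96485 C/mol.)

From the Nernst equation, ln Q = nF(E° − E)/RT = 2×96485×(0.48 − 0.500)/(8.314×310) = -1.497, so Q = 0.224.
With Q = [Zn²⁺]/[Co²⁺] and the known concentrations, [Co²⁺] in the denominator gives [Co²⁺] = 0.083 M.

0.083 M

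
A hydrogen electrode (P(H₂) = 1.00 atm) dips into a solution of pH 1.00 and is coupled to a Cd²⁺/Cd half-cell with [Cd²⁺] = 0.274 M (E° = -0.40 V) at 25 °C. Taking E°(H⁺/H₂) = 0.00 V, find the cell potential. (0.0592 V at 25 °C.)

The hydrogen couple is the cathode, so E°_cell = 0.40 V; n = 2.
[H⁺] = 10^(−1.00) = 0.10 M, and Q = [Cd²⁺]·P(H₂) / [H⁺]^2 = 27.4.
E = E° − (0.0592/2) log Q = 0.40 − (0.0592/2)(1.438) = 0.357 V.

0.36 V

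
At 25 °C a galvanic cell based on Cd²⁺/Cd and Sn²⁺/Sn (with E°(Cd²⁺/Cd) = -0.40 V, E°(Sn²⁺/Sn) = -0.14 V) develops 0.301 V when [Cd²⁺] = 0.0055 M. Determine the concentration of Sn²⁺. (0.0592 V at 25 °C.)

0.13 M

From the Nernst equation, log Q = n(E° − E)/0.0592 = 2(0.26 − 0.301)/0.0592 = -1.385, so Q = 0.0412.
With Q = [Cd²⁺]/[Sn²⁺] and the known concentrations, [Sn²⁺] in the denominator gives [Sn²⁺] = 0.13 M.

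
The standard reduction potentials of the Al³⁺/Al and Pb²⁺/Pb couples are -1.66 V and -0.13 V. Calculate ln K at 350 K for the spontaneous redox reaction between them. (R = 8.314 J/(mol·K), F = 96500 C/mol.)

ln K = 304.4

E°_cell = -0.13 − (-1.66) = 1.53 V, with n = 6 electrons transferred.
At equilibrium E = 0, so the Nernst equation gives ln K = nFE°/RT = (6)(96500)(1.53)/((8.314)(350)) = 304.43.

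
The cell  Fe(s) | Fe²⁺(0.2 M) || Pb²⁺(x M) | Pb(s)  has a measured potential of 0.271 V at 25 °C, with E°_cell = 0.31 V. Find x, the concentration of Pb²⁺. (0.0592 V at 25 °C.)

From the Nernst equation, log Q = n(E° − E)/0.0592 = 2(0.31 − 0.271)/0.0592 = 1.318, so Q = 20.8.
With Q = [Fe²⁺]/[Pb²⁺] and the known concentrations, [Pb²⁺] in the denominator gives [Pb²⁺] = 0.0096 M.

0.0096 M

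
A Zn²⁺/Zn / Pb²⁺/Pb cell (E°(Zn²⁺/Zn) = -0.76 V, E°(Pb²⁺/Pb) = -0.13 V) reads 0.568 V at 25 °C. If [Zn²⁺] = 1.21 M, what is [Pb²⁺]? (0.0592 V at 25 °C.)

From the Nernst equation, log Q = n(E° − E)/0.0592 = 2(0.63 − 0.568)/0.0592 = 2.095, so Q = 124.
With Q = [Zn²⁺]/[Pb²⁺] and the known concentrations, [Pb²⁺] in the denominator gives [Pb²⁺] = 0.0097 M.

0.0097 M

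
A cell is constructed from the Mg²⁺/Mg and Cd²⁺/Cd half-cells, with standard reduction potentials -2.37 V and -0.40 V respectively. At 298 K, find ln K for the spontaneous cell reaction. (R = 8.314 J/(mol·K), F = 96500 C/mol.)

ln K = 153.5

E°_cell = -0.40 − (-2.37) = 1.97 V, with n = 2 electrons transferred.
At equilibrium E = 0, so the Nernst equation gives ln K = nFE°/RT = (2)(96500)(1.97)/((8.314)(298)) = 153.46.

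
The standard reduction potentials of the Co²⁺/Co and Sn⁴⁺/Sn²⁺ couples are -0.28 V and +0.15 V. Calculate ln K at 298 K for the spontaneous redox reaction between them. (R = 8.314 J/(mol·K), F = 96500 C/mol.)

E°_cell = +0.15 − (-0.28) = 0.43 V, with n = 2 electrons transferred.
At equilibrium E = 0, so the Nernst equation gives ln K = nFE°/RT = (2)(96500)(0.43)/((8.314)(298)) = 33.50.

ln K = 33.5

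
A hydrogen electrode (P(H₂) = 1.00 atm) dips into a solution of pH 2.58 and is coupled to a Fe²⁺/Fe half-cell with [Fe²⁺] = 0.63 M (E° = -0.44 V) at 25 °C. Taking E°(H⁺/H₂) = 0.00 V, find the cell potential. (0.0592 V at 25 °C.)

0.29 V

The hydrogen couple is the cathode, so E°_cell = 0.44 V; n = 2.
[H⁺] = 10^(−2.58) = 0.0026 M, and Q = [Fe²⁺]·P(H₂) / [H⁺]^2 = 9.11 × 10^4.
E = E° − (0.0592/2) log Q = 0.44 − (0.0592/2)(4.959) = 0.293 V.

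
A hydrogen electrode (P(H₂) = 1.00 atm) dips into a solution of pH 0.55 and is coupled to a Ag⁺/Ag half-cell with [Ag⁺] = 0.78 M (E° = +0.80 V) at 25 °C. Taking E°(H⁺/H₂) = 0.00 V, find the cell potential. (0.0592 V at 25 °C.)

The Ag⁺/Ag couple is the cathode, so E°_cell = 0.80 V; n = 2.
[H⁺] = 10^(−0.55) = 0.28 M, and Q = [H⁺]^2 / ([Ag⁺]^2·P(H₂)) = 0.131.
E = E° − (0.0592/2) log Q = 0.80 − (0.0592/2)(-0.884) = 0.826 V.

0.83 V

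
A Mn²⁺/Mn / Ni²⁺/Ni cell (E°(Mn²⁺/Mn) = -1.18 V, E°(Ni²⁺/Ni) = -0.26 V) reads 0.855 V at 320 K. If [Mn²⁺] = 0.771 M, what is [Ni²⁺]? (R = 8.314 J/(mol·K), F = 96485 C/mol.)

0.0069 M

From the Nernst equation, ln Q = nF(E° − E)/RT = 2×96485×(0.92 − 0.855)/(8.314×320) = 4.715, so Q = 112.
With Q = [Mn²⁺]/[Ni²⁺] and the known concentrations, [Ni²⁺] in the denominator gives [Ni²⁺] = 0.0069 M.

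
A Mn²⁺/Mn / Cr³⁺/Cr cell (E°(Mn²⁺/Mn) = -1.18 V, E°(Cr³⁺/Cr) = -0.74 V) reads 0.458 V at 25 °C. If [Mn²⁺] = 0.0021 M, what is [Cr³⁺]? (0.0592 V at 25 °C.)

7.9 × 10^-4 M

From the Nernst equation, log Q = n(E° − E)/0.0592 = 6(0.44 − 0.458)/0.0592 = -1.824, so Q = 0.0150.
With Q = [Mn²⁺]^3/[Cr³⁺]^2 and the known concentrations, [Cr³⁺]^2 in the denominator gives [Cr³⁺] = 7.9 × 10^-4 M.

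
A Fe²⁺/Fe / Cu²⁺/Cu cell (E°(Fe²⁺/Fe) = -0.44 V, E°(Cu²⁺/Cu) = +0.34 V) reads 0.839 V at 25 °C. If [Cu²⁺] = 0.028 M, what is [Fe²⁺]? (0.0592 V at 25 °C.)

2.8 × 10^-4 M

From the Nernst equation, log Q = n(E° − E)/0.0592 = 2(0.78 − 0.839)/0.0592 = -1.993, so Q = 0.0102.
With Q = [Fe²⁺]/[Cu²⁺] and the known concentrations, [Fe²⁺] in the numerator gives [Fe²⁺] = 2.8 × 10^-4 M.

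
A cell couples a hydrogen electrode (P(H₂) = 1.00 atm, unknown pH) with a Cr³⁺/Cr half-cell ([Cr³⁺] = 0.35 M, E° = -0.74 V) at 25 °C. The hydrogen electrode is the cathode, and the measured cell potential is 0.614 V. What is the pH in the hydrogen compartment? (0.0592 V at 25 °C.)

pH = 2.28

E°_cell = 0.74 V and n = 6.
log Q = n(E° − E)/0.0592 = 6×(0.74 − 0.614)/0.0592 = 12.770.
With Q = [Cr³⁺]^2·P(H₂)^3 / [H⁺]^6, solving for [H⁺] gives log[H⁺] = -2.280, so pH = 2.28.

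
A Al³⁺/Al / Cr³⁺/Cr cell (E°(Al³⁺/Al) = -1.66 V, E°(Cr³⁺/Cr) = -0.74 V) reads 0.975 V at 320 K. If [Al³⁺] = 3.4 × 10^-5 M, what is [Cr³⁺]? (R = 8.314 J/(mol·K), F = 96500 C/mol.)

0.014 M

From the Nernst equation, ln Q = nF(E° − E)/RT = 3×96500×(0.92 − 0.975)/(8.314×320) = -5.985, so Q = 0.00252.
With Q = [Al³⁺]/[Cr³⁺] and the known concentrations, [Cr³⁺] in the denominator gives [Cr³⁺] = 0.014 M.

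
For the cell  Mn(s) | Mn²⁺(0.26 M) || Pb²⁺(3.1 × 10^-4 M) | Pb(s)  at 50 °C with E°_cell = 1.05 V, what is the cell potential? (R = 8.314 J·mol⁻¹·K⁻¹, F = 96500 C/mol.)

0.956 V

Balancing electrons gives n = 2; the reaction quotient is Q = [Mn²⁺]/[Pb²⁺] = 839.
E = E° − (RT/nF) ln Q = 1.05 − (8.314×323)/(2×96500) × (6.732) = 1.050 − 0.094 = 0.956 V.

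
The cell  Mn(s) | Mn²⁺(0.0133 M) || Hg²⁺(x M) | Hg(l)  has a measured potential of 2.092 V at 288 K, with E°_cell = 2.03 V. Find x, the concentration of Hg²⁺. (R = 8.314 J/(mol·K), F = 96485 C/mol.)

From the Nernst equation, ln Q = nF(E° − E)/RT = 2×96485×(2.03 − 2.092)/(8.314×288) = -4.997, so Q = 0.00676.
With Q = [Mn²⁺]/[Hg²⁺] and the known concentrations, [Hg²⁺] in the denominator gives [Hg²⁺] = 2.0 M.

2.0 M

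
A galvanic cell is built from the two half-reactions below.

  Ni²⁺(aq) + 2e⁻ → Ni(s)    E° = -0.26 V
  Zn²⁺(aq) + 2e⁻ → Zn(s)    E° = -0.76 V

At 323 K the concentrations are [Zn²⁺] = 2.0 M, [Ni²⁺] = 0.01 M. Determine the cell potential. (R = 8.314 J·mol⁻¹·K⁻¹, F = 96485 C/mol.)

The Ni²⁺/Ni couple has the higher reduction potential and acts as the cathode, so E°_cell = -0.26 − (-0.76) = 0.50 V.
Balancing electrons gives n = 2; the reaction quotient is Q = [Zn²⁺]/[Ni²⁺] = 200.
E = E° − (RT/nF) ln Q = 0.50 − (8.314×323)/(2×96485) × (5.298) = 0.500 − 0.074 = 0.426 V.

0.426 V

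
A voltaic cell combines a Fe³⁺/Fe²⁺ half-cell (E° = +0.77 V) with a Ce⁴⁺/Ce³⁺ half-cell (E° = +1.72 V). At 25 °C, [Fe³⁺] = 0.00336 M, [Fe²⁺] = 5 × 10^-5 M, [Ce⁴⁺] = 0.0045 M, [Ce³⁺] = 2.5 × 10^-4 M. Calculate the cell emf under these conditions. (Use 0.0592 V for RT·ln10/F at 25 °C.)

0.916 V

The Ce⁴⁺/Ce³⁺ couple has the higher reduction potential and acts as the cathode, so E°_cell = +1.72 − (+0.77) = 0.95 V.
Balancing electrons gives n = 1; the reaction quotient is Q = [Fe³⁺]·[Ce³⁺]/([Fe²⁺]·[Ce⁴⁺]) = 3.73.
At 25 °C, E = E° − (0.0592/n) log Q = 0.95 − (0.0592/1)(0.572) = 0.950 − 0.034 = 0.916 V.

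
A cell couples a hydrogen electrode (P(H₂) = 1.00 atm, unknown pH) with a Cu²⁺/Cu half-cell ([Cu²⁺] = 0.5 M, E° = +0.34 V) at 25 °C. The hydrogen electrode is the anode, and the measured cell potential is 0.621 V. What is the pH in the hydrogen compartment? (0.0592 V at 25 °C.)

pH = 4.90

E°_cell = 0.34 V and n = 2.
log Q = n(E° − E)/0.0592 = 2×(0.34 − 0.621)/0.0592 = -9.493.
With Q = [H⁺]^2 / ([Cu²⁺]·P(H₂)), solving for [H⁺] gives log[H⁺] = -4.897, so pH = 4.90.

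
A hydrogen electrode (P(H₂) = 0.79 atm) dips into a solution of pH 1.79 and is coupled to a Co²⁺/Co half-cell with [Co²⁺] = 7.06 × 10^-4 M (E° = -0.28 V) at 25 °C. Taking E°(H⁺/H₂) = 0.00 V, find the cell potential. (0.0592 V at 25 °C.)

0.27 V

The hydrogen couple is the cathode, so E°_cell = 0.28 V; n = 2.
[H⁺] = 10^(−1.79) = 0.016 M, and Q = [Co²⁺]·P(H₂) / [H⁺]^2 = 2.12.
E = E° − (0.0592/2) log Q = 0.28 − (0.0592/2)(0.326) = 0.270 V.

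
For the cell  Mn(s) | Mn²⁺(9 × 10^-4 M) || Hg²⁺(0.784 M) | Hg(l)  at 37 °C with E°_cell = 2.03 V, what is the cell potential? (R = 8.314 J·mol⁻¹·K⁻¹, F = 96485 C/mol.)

2.12 V

Balancing electrons gives n = 2; the reaction quotient is Q = [Mn²⁺]/[Hg²⁺] = 0.00115.
E = E° − (RT/nF) ln Q = 2.03 − (8.314×310)/(2×96485) × (-6.770) = 2.030 + 0.090 = 2.120 V.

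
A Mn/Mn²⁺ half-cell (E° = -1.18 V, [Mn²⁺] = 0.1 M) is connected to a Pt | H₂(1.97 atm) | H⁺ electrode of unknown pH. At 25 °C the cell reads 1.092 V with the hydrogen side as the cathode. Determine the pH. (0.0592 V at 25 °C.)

pH = 1.84

E°_cell = 1.18 V and n = 2.
log Q = n(E° − E)/0.0592 = 2×(1.18 − 1.092)/0.0592 = 2.973.
With Q = [Mn²⁺]·P(H₂) / [H⁺]^2, solving for [H⁺] gives log[H⁺] = -1.839, so pH = 1.84.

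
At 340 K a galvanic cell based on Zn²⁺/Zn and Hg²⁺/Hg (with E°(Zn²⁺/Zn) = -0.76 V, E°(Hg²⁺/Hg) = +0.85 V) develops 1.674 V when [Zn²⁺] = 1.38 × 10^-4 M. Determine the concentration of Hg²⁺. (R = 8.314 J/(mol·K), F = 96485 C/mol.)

0.011 M

From the Nernst equation, ln Q = nF(E° − E)/RT = 2×96485×(1.61 − 1.674)/(8.314×340) = -4.369, so Q = 0.0127.
With Q = [Zn²⁺]/[Hg²⁺] and the known concentrations, [Hg²⁺] in the denominator gives [Hg²⁺] = 0.011 M.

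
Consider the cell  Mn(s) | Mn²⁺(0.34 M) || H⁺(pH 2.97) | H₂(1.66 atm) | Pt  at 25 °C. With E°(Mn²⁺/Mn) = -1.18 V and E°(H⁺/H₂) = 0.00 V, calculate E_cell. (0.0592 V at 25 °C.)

1.01 V

The hydrogen couple is the cathode, so E°_cell = 1.18 V; n = 2.
[H⁺] = 10^(−2.97) = 0.0011 M, and Q = [Mn²⁺]·P(H₂) / [H⁺]^2 = 4.92 × 10^5.
E = E° − (0.0592/2) log Q = 1.18 − (0.0592/2)(5.692) = 1.012 V.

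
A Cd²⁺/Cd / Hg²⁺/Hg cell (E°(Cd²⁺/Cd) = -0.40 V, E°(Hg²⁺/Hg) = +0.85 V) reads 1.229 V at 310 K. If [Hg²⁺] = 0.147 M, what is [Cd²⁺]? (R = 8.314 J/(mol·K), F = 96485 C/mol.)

0.71 M

From the Nernst equation, ln Q = nF(E° − E)/RT = 2×96485×(1.25 − 1.229)/(8.314×310) = 1.572, so Q = 4.82.
With Q = [Cd²⁺]/[Hg²⁺] and the known concentrations, [Cd²⁺] in the numerator gives [Cd²⁺] = 0.71 M.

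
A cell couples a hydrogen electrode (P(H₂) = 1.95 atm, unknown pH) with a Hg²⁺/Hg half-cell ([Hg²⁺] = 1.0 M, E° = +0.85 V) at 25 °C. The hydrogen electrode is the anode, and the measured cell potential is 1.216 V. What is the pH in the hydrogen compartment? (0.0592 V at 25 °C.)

E°_cell = 0.85 V and n = 2.
log Q = n(E° − E)/0.0592 = 2×(0.85 − 1.216)/0.0592 = -12.365.
With Q = [H⁺]^2 / ([Hg²⁺]·P(H₂)), solving for [H⁺] gives log[H⁺] = -6.037, so pH = 6.04.

pH = 6.04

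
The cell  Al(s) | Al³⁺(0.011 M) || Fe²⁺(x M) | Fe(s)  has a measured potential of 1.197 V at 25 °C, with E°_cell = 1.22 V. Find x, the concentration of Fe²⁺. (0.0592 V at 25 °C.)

From the Nernst equation, log Q = n(E° − E)/0.0592 = 6(1.22 − 1.197)/0.0592 = 2.331, so Q = 214.
With Q = [Al³⁺]^2/[Fe²⁺]^3 and the known concentrations, [Fe²⁺]^3 in the denominator gives [Fe²⁺] = 0.0083 M.

0.0083 M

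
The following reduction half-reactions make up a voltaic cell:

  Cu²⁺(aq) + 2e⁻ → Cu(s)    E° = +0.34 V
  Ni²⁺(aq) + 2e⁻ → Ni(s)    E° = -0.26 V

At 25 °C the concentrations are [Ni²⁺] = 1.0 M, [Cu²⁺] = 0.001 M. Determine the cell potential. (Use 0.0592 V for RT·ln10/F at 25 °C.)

The Cu²⁺/Cu couple has the higher reduction potential and acts as the cathode, so E°_cell = +0.34 − (-0.26) = 0.60 V.
Balancing electrons gives n = 2; the reaction quotient is Q = [Ni²⁺]/[Cu²⁺] = 1000.
At 25 °C, E = E° − (0.0592/n) log Q = 0.60 − (0.0592/2)(3.000) = 0.600 − 0.089 = 0.511 V.

0.511 V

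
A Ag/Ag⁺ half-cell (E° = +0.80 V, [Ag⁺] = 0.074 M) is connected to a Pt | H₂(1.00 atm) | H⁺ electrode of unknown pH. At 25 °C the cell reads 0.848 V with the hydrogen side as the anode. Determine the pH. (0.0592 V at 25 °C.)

E°_cell = 0.80 V and n = 2.
log Q = n(E° − E)/0.0592 = 2×(0.80 − 0.848)/0.0592 = -1.622.
With Q = [H⁺]^2 / ([Ag⁺]^2·P(H₂)), solving for [H⁺] gives log[H⁺] = -1.942, so pH = 1.94.

pH = 1.94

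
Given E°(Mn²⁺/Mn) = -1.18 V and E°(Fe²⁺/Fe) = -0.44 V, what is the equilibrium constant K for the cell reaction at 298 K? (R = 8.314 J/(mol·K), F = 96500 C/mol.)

1.1 × 10^25

E°_cell = -0.44 − (-1.18) = 0.74 V, with n = 2 electrons transferred.
At equilibrium E = 0, so the Nernst equation gives ln K = nFE°/RT = (2)(96500)(0.74)/((8.314)(298)) = 57.65.
K = e^57.65 = 1.1 × 10^25.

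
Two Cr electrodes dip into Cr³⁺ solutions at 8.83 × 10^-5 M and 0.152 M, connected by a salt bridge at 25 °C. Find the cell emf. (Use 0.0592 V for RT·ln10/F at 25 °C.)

0.064 V

Both half-cells are Cr³⁺/Cr, so E°_cell = 0. The concentrated side is the cathode; the cell reaction moves Cr³⁺ from high to low concentration with n = 3.
Q = [Cr³⁺]_dilute/[Cr³⁺]_conc = 8.83 × 10^-5/0.152 = 5.81 × 10^-4.
E = 0 − (0.0592/3) log Q = −(0.0592/3)(-3.236) = 0.0639 V.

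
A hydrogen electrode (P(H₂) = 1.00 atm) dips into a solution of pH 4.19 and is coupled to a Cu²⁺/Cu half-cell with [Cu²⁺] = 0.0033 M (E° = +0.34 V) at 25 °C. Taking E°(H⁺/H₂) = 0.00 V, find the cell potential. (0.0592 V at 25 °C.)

0.51 V

The Cu²⁺/Cu couple is the cathode, so E°_cell = 0.34 V; n = 2.
[H⁺] = 10^(−4.19) = 6.5 × 10^-5 M, and Q = [H⁺]^2 / ([Cu²⁺]·P(H₂)) = 1.26 × 10^-6.
E = E° − (0.0592/2) log Q = 0.34 − (0.0592/2)(-5.899) = 0.515 V.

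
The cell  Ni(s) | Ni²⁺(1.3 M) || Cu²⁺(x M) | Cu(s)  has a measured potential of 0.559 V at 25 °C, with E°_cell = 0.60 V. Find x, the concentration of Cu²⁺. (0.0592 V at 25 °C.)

From the Nernst equation, log Q = n(E° − E)/0.0592 = 2(0.60 − 0.559)/0.0592 = 1.385, so Q = 24.3.
With Q = [Ni²⁺]/[Cu²⁺] and the known concentrations, [Cu²⁺] in the denominator gives [Cu²⁺] = 0.054 M.

0.054 M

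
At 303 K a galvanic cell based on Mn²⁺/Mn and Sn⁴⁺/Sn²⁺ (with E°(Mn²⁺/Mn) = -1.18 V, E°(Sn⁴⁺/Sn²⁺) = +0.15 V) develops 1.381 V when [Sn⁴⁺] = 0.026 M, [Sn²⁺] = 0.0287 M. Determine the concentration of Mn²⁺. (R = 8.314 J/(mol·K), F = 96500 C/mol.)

From the Nernst equation, ln Q = nF(E° − E)/RT = 2×96500×(1.33 − 1.381)/(8.314×303) = -3.907, so Q = 0.0201.
With Q = [Mn²⁺]·[Sn²⁺]/[Sn⁴⁺] and the known concentrations, [Mn²⁺] in the numerator gives [Mn²⁺] = 0.018 M.

0.018 M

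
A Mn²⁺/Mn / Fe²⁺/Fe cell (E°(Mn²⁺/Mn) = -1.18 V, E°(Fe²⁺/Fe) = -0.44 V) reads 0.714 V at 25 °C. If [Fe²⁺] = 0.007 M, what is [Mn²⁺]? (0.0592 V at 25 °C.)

From the Nernst equation, log Q = n(E° − E)/0.0592 = 2(0.74 − 0.714)/0.0592 = 0.878, so Q = 7.56.
With Q = [Mn²⁺]/[Fe²⁺] and the known concentrations, [Mn²⁺] in the numerator gives [Mn²⁺] = 0.053 M.

0.053 M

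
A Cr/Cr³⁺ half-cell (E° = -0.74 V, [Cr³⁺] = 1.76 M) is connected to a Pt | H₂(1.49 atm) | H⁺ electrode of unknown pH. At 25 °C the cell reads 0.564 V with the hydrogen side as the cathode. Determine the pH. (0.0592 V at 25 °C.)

pH = 2.80

E°_cell = 0.74 V and n = 6.
log Q = n(E° − E)/0.0592 = 6×(0.74 − 0.564)/0.0592 = 17.838.
With Q = [Cr³⁺]^2·P(H₂)^3 / [H⁺]^6, solving for [H⁺] gives log[H⁺] = -2.805, so pH = 2.80.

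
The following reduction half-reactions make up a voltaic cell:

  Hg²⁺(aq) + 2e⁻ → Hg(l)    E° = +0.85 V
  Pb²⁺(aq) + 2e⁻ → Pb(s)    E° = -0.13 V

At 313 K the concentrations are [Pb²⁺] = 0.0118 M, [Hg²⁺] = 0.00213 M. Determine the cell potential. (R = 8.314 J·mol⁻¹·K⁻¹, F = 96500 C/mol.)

0.957 V

The Hg²⁺/Hg couple has the higher reduction potential and acts as the cathode, so E°_cell = +0.85 − (-0.13) = 0.98 V.
Balancing electrons gives n = 2; the reaction quotient is Q = [Pb²⁺]/[Hg²⁺] = 5.54.
E = E° − (RT/nF) ln Q = 0.98 − (8.314×313)/(2×96500) × (1.712) = 0.980 − 0.023 = 0.957 V.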